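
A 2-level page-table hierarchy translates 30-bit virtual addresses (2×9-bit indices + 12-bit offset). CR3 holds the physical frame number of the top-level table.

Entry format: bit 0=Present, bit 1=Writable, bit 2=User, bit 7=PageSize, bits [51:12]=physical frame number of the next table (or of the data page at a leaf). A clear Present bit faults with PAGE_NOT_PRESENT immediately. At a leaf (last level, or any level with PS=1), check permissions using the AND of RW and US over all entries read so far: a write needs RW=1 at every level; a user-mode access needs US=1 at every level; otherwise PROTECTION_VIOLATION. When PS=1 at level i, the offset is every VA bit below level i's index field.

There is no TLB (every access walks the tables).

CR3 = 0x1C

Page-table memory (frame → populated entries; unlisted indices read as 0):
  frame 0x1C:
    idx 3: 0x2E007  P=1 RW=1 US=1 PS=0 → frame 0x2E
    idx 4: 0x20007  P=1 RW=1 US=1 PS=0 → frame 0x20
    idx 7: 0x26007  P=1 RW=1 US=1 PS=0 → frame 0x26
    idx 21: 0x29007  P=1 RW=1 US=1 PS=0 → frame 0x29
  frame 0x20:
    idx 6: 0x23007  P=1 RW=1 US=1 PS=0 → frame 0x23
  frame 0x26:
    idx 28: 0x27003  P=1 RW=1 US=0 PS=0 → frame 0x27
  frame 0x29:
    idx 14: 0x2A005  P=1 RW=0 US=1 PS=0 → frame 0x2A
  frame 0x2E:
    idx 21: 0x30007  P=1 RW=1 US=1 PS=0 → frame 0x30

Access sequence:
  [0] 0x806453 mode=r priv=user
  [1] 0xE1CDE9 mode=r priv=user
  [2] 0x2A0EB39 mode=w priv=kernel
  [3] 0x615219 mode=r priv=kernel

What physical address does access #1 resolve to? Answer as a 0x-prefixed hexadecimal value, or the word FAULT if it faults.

Walk each access:
#0 VA=0x806453 (r,user):
  [0] read 0x1C idx=4: raw=0x20007 flags P=1 W=1 U=1 S=0
  [1] read 0x20 idx=6: raw=0x23007 flags P=1 W=1 U=1 S=0
  ⇒ phys 0x23453  [2 reads]
#1 VA=0xE1CDE9 (r,user):
  [0] read 0x1C idx=7: raw=0x26007 flags P=1 W=1 U=1 S=0
  [1] read 0x26 idx=28: raw=0x27003 flags P=1 W=1 U=0 S=0
  → PROTECTION_VIOLATION  (2 entries read)
#2 VA=0x2A0EB39 (w,kernel):
  [0] read 0x1C idx=21: raw=0x29007 flags P=1 W=1 U=1 S=0
  [1] read 0x29 idx=14: raw=0x2A005 flags P=1 W=0 U=1 S=0
  → PROTECTION_VIOLATION  (2 entries read)
#3 VA=0x615219 (r,kernel):
  [0] read 0x1C idx=3: raw=0x2E007 flags P=1 W=1 U=1 S=0
  [1] read 0x2E idx=21: raw=0x30007 flags P=1 W=1 U=1 S=0
  ⇒ phys 0x30219  [2 reads]

Access #1 PA: FAULT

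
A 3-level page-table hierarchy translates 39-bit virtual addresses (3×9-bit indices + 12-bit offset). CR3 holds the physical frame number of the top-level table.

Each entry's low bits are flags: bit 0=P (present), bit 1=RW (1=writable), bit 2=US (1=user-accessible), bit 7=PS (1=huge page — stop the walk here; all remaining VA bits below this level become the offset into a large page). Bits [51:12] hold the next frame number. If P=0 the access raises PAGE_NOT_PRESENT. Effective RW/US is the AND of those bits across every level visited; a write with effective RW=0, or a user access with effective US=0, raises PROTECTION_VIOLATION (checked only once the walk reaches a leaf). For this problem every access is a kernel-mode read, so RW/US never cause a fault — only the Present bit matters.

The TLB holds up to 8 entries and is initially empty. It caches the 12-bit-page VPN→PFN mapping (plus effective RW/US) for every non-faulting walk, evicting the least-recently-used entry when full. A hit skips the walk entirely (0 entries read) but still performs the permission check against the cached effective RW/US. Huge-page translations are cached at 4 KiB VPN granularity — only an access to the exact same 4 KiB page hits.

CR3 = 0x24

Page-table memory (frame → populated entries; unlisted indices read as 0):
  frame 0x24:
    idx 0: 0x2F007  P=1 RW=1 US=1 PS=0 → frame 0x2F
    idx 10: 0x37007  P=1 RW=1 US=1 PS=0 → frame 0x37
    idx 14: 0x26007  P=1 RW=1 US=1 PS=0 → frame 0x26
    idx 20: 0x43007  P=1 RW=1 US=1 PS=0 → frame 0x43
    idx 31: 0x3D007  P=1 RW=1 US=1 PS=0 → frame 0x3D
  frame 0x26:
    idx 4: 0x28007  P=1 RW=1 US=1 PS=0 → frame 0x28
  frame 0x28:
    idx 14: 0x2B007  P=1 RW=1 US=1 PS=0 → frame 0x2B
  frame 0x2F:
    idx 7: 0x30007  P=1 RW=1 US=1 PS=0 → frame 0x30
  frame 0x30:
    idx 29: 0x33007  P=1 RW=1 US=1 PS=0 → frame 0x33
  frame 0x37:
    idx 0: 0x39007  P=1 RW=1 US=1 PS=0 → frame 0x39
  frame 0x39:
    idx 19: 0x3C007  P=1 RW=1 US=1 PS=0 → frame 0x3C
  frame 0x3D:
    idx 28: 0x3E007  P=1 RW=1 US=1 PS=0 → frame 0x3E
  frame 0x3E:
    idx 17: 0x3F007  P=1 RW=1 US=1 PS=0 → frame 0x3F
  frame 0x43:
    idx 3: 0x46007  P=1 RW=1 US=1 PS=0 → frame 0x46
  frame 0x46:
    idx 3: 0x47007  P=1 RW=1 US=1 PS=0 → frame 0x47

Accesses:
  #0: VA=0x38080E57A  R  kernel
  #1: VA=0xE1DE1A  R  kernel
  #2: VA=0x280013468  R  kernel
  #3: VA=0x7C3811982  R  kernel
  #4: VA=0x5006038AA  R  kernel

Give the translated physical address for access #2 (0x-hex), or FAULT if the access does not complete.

Per-access translation:
#0 VA=0x38080E57A (r,kernel):
  lvl0: tbl 0x24, slot 14 ⇒ 0x26007 (P1/RW1/US1/PS0)
  lvl1: tbl 0x26, slot 4 ⇒ 0x28007 (P1/RW1/US1/PS0)
  lvl2: tbl 0x28, slot 14 ⇒ 0x2B007 (P1/RW1/US1/PS0)
  ⇒ phys 0x2B57A  [3 reads]
#1 VA=0xE1DE1A (r,kernel):
  lvl0: tbl 0x24, slot 0 ⇒ 0x2F007 (P1/RW1/US1/PS0)
  lvl1: tbl 0x2F, slot 7 ⇒ 0x30007 (P1/RW1/US1/PS0)
  lvl2: tbl 0x30, slot 29 ⇒ 0x33007 (P1/RW1/US1/PS0)
  ⇒ phys 0x33E1A  [3 reads]
#2 VA=0x280013468 (r,kernel):
  lvl0: tbl 0x24, slot 10 ⇒ 0x37007 (P1/RW1/US1/PS0)
  lvl1: tbl 0x37, slot 0 ⇒ 0x39007 (P1/RW1/US1/PS0)
  lvl2: tbl 0x39, slot 19 ⇒ 0x3C007 (P1/RW1/US1/PS0)
  ⇒ phys 0x3C468  [3 reads]
#3 VA=0x7C3811982 (r,kernel):
  lvl0: tbl 0x24, slot 31 ⇒ 0x3D007 (P1/RW1/US1/PS0)
  lvl1: tbl 0x3D, slot 28 ⇒ 0x3E007 (P1/RW1/US1/PS0)
  lvl2: tbl 0x3E, slot 17 ⇒ 0x3F007 (P1/RW1/US1/PS0)
  ⇒ phys 0x3F982  [3 reads]
#4 VA=0x5006038AA (r,kernel):
  lvl0: tbl 0x24, slot 20 ⇒ 0x43007 (P1/RW1/US1/PS0)
  lvl1: tbl 0x43, slot 3 ⇒ 0x46007 (P1/RW1/US1/PS0)
  lvl2: tbl 0x46, slot 3 ⇒ 0x47007 (P1/RW1/US1/PS0)
  ⇒ phys 0x478AA  [3 reads]

Access #2 PA: 0x3C468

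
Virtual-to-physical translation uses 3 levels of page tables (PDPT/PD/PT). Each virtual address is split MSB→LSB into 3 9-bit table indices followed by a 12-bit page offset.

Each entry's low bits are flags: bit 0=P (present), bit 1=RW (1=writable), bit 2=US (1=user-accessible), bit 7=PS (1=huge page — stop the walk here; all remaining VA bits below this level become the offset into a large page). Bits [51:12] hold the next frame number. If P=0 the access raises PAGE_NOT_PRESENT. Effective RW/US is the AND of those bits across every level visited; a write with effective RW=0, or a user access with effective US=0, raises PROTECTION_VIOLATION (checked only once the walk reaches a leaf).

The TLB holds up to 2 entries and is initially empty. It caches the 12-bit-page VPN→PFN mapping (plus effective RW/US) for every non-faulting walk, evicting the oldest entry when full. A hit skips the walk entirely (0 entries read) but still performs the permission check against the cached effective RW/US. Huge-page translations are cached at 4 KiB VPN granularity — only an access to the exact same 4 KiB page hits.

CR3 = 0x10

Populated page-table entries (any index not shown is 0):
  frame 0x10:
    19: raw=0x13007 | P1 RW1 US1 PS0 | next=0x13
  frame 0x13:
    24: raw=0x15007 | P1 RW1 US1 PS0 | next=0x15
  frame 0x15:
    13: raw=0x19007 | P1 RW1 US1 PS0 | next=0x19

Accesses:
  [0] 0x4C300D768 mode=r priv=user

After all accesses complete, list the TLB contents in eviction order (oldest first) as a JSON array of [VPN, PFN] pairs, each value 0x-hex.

Per-access translation:
#0 VA=0x4C300D768 (r,user):
  lvl0: tbl 0x10, slot 19 ⇒ 0x13007 (P1/RW1/US1/PS0)
  lvl1: tbl 0x13, slot 24 ⇒ 0x15007 (P1/RW1/US1/PS0)
  lvl2: tbl 0x15, slot 13 ⇒ 0x19007 (P1/RW1/US1/PS0)
  ⇒ phys 0x19768  [3 reads]

TLB: [["0x4C300D", "0x19"]]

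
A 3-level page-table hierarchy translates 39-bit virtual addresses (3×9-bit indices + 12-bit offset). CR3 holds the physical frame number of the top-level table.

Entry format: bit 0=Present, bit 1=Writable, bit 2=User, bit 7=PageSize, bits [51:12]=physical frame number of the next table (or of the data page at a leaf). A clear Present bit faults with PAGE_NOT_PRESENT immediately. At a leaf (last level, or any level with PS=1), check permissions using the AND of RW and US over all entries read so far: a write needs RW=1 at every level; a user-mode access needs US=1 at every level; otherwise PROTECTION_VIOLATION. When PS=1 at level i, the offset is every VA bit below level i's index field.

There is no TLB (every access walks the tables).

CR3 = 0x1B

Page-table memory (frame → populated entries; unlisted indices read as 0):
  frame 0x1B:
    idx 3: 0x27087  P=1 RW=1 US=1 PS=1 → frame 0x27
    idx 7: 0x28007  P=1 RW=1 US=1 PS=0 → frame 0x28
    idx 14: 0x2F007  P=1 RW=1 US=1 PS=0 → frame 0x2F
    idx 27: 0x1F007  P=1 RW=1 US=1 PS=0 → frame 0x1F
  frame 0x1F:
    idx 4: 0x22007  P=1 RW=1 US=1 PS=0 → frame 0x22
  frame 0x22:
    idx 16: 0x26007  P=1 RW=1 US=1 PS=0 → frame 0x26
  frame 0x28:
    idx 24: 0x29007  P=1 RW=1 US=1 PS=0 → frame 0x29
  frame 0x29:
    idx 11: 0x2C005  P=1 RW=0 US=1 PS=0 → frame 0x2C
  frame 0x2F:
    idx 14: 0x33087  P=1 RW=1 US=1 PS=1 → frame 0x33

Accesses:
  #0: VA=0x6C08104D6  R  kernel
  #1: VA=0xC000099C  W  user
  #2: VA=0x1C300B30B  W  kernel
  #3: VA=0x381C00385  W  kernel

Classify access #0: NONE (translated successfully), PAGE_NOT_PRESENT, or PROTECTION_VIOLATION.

Trace:
#0 VA=0x6C08104D6 (r,kernel):
  lvl0: tbl 0x1B, slot 27 ⇒ 0x1F007 (P1/RW1/US1/PS0)
  lvl1: tbl 0x1F, slot 4 ⇒ 0x22007 (P1/RW1/US1/PS0)
  lvl2: tbl 0x22, slot 16 ⇒ 0x26007 (P1/RW1/US1/PS0)
  → PA=0x264D6  (3 entries read)
#1 VA=0xC000099C (w,user):
  lvl0: tbl 0x1B, slot 3 ⇒ 0x27087 (P1/RW1/US1/PS1)
  → PA=0x2799C (huge @L0)  (1 entries read)
#2 VA=0x1C300B30B (w,kernel):
  lvl0: tbl 0x1B, slot 7 ⇒ 0x28007 (P1/RW1/US1/PS0)
  lvl1: tbl 0x28, slot 24 ⇒ 0x29007 (P1/RW1/US1/PS0)
  lvl2: tbl 0x29, slot 11 ⇒ 0x2C005 (P1/RW0/US1/PS0)
  ⇒ fault: PROTECTION_VIOLATION  — 3 lookups
#3 VA=0x381C00385 (w,kernel):
  lvl0: tbl 0x1B, slot 14 ⇒ 0x2F007 (P1/RW1/US1/PS0)
  lvl1: tbl 0x2F, slot 14 ⇒ 0x33087 (P1/RW1/US1/PS1)
  → PA=0x33385 (huge @L1)  (2 entries read)

Access #0 fault: NONE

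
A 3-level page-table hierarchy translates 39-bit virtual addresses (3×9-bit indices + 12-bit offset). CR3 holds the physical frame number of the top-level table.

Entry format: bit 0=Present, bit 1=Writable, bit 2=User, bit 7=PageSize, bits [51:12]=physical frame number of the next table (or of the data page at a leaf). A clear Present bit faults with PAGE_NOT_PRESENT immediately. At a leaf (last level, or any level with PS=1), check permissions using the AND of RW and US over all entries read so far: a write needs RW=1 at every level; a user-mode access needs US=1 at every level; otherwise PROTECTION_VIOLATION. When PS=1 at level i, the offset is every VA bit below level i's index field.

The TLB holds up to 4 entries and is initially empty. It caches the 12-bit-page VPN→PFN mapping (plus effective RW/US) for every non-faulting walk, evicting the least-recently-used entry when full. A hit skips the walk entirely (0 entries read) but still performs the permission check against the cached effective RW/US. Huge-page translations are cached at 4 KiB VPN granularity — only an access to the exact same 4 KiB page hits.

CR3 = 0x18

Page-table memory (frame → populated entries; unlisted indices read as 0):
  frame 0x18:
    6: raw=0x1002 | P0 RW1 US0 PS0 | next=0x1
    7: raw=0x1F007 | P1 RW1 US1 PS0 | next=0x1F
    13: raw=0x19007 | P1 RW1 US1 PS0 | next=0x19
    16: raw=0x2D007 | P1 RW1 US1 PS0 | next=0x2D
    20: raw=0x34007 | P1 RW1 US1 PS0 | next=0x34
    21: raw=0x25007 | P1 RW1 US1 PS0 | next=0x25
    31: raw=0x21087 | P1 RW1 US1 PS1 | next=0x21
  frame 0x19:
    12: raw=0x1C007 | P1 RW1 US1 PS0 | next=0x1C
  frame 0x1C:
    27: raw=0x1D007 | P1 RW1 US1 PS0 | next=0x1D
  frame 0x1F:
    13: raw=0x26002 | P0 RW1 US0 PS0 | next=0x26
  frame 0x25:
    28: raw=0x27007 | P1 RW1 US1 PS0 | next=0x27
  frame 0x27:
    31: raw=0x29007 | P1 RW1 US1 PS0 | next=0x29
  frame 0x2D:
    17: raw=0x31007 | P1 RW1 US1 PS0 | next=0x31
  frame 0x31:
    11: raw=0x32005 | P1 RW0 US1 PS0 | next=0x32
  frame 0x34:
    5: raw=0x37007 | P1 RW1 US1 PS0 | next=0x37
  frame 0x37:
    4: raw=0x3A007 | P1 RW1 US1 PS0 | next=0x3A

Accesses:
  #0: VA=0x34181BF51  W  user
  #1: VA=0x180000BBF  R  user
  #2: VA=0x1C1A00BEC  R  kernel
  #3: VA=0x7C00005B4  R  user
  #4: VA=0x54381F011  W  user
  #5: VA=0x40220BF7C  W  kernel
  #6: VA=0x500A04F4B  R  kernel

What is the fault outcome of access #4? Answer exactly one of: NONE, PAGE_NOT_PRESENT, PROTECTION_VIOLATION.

Walk each access:
#0 VA=0x34181BF51 (w,user):
  lvl0: tbl 0x18, slot 13 ⇒ 0x19007 (P1/RW1/US1/PS0)
  lvl1: tbl 0x19, slot 12 ⇒ 0x1C007 (P1/RW1/US1/PS0)
  lvl2: tbl 0x1C, slot 27 ⇒ 0x1D007 (P1/RW1/US1/PS0)
  → PA=0x1DF51  (3 entries read)
#1 VA=0x180000BBF (r,user):
  lvl0: tbl 0x18, slot 6 ⇒ 0x1002 (P0/RW1/US0/PS0)
  → PAGE_NOT_PRESENT  (1 entries read)
#2 VA=0x1C1A00BEC (r,kernel):
  lvl0: tbl 0x18, slot 7 ⇒ 0x1F007 (P1/RW1/US1/PS0)
  lvl1: tbl 0x1F, slot 13 ⇒ 0x26002 (P0/RW1/US0/PS0)
  → PAGE_NOT_PRESENT  (2 entries read)
#3 VA=0x7C00005B4 (r,user):
  lvl0: tbl 0x18, slot 31 ⇒ 0x21087 (P1/RW1/US1/PS1)
  → PA=0x215B4 (huge @L0)  (1 entries read)
#4 VA=0x54381F011 (w,user):
  lvl0: tbl 0x18, slot 21 ⇒ 0x25007 (P1/RW1/US1/PS0)
  lvl1: tbl 0x25, slot 28 ⇒ 0x27007 (P1/RW1/US1/PS0)
  lvl2: tbl 0x27, slot 31 ⇒ 0x29007 (P1/RW1/US1/PS0)
  → PA=0x29011  (3 entries read)
#5 VA=0x40220BF7C (w,kernel):
  lvl0: tbl 0x18, slot 16 ⇒ 0x2D007 (P1/RW1/US1/PS0)
  lvl1: tbl 0x2D, slot 17 ⇒ 0x31007 (P1/RW1/US1/PS0)
  lvl2: tbl 0x31, slot 11 ⇒ 0x32005 (P1/RW0/US1/PS0)
  → PROTECTION_VIOLATION  (3 entries read)
#6 VA=0x500A04F4B (r,kernel):
  lvl0: tbl 0x18, slot 20 ⇒ 0x34007 (P1/RW1/US1/PS0)
  lvl1: tbl 0x34, slot 5 ⇒ 0x37007 (P1/RW1/US1/PS0)
  lvl2: tbl 0x37, slot 4 ⇒ 0x3A007 (P1/RW1/US1/PS0)
  → PA=0x3AF4B  (3 entries read)

Access #4 fault: NONE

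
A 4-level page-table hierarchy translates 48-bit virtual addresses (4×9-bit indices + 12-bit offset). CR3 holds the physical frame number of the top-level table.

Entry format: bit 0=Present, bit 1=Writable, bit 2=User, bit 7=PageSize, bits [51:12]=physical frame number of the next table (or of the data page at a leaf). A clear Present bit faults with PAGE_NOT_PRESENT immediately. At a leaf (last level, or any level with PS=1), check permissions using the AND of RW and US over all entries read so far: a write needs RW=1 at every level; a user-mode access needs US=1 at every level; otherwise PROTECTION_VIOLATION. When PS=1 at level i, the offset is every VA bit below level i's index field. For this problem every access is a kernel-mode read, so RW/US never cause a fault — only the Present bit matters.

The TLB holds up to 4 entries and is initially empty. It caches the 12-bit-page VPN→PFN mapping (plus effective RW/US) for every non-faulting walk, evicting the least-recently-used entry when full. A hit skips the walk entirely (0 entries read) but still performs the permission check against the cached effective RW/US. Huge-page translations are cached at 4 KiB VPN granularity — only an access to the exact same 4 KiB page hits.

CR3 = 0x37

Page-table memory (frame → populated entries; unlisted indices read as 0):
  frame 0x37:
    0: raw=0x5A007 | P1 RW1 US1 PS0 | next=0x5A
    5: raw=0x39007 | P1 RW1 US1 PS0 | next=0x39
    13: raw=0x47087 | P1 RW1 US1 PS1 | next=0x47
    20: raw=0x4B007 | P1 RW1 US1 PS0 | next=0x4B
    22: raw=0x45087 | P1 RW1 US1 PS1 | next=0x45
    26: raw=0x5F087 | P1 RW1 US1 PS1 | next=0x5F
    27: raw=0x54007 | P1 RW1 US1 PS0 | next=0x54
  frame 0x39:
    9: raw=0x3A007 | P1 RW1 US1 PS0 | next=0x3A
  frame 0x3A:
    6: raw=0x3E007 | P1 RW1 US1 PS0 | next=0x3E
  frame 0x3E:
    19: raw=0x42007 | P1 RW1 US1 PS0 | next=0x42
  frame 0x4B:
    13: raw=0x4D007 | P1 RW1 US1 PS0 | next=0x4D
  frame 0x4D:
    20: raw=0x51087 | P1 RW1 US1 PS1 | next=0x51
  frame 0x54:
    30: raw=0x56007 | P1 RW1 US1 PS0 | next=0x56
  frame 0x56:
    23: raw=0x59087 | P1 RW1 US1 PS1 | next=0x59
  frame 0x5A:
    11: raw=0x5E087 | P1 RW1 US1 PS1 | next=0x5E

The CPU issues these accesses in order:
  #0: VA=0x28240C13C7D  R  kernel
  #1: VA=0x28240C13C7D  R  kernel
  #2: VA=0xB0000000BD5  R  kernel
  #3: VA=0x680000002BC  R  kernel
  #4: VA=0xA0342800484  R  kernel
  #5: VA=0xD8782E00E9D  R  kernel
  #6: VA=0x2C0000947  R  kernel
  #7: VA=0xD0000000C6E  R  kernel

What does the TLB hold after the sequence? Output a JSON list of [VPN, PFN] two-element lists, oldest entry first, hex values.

Walk each access:
#0 VA=0x28240C13C7D (r,kernel):
  L0 @0x37[5] → 0x39007  P=1,RW=1,US=1,PS=0
  L1 @0x39[9] → 0x3A007  P=1,RW=1,US=1,PS=0
  L2 @0x3A[6] → 0x3E007  P=1,RW=1,US=1,PS=0
  L3 @0x3E[19] → 0x42007  P=1,RW=1,US=1,PS=0
  ✓ 0x42C7D  — 4 lookups
#1 VA=0x28240C13C7D (r,kernel):
  TLB hit vpn=0x28240C13 → PA=0x42C7D
#2 VA=0xB0000000BD5 (r,kernel):
  L0 @0x37[22] → 0x45087  P=1,RW=1,US=1,PS=1
  ✓ 0x45BD5 (huge @L0)  — 1 lookups
#3 VA=0x680000002BC (r,kernel):
  L0 @0x37[13] → 0x47087  P=1,RW=1,US=1,PS=1
  ✓ 0x472BC (huge @L0)  — 1 lookups
#4 VA=0xA0342800484 (r,kernel):
  L0 @0x37[20] → 0x4B007  P=1,RW=1,US=1,PS=0
  L1 @0x4B[13] → 0x4D007  P=1,RW=1,US=1,PS=0
  L2 @0x4D[20] → 0x51087  P=1,RW=1,US=1,PS=1
  ✓ 0x51484 (huge @L2)  — 3 lookups
#5 VA=0xD8782E00E9D (r,kernel):
  L0 @0x37[27] → 0x54007  P=1,RW=1,US=1,PS=0
  L1 @0x54[30] → 0x56007  P=1,RW=1,US=1,PS=0
  L2 @0x56[23] → 0x59087  P=1,RW=1,US=1,PS=1
  ✓ 0x59E9D (huge @L2)  — 3 lookups
#6 VA=0x2C0000947 (r,kernel):
  L0 @0x37[0] → 0x5A007  P=1,RW=1,US=1,PS=0
  L1 @0x5A[11] → 0x5E087  P=1,RW=1,US=1,PS=1
  ✓ 0x5E947 (huge @L1)  — 2 lookups
#7 VA=0xD0000000C6E (r,kernel):
  L0 @0x37[26] → 0x5F087  P=1,RW=1,US=1,PS=1
  ✓ 0x5FC6E (huge @L0)  — 1 lookups

TLB: [["0xA0342800", "0x51"], ["0xD8782E00", "0x59"], ["0x2C0000", "0x5E"], ["0xD0000000", "0x5F"]]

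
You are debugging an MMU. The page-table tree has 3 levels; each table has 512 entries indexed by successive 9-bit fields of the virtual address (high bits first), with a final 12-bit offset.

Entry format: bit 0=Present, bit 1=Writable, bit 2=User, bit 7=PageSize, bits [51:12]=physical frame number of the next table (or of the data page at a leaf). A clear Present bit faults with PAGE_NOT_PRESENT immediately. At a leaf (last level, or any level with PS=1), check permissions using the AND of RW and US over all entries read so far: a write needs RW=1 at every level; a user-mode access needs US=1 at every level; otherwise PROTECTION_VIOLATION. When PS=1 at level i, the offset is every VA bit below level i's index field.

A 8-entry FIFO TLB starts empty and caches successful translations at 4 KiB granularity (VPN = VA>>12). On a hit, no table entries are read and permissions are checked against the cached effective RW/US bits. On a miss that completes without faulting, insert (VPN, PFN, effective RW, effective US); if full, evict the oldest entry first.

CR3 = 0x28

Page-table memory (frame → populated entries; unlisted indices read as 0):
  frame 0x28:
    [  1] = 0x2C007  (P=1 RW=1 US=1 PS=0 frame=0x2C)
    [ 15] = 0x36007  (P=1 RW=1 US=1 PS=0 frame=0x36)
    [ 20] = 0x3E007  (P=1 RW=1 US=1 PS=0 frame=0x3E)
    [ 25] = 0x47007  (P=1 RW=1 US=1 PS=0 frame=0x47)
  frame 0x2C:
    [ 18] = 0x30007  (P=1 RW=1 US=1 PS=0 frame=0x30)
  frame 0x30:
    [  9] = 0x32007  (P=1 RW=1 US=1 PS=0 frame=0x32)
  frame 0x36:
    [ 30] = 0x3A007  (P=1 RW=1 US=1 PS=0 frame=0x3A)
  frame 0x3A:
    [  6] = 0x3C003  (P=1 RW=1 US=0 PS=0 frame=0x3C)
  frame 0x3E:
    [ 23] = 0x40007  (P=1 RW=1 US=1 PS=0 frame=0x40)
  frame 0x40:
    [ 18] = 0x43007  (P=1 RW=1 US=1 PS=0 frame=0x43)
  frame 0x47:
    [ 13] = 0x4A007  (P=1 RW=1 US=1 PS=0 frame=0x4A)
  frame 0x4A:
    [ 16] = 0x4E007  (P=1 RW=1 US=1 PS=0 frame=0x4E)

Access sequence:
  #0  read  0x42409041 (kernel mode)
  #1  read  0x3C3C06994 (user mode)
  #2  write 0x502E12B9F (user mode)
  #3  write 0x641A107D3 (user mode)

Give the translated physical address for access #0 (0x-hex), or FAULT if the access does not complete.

Per-access translation:
#0 VA=0x42409041 (r,kernel):
  [0] read 0x28 idx=1: raw=0x2C007 flags P=1 W=1 U=1 S=0
  [1] read 0x2C idx=18: raw=0x30007 flags P=1 W=1 U=1 S=0
  [2] read 0x30 idx=9: raw=0x32007 flags P=1 W=1 U=1 S=0
  → PA=0x32041  (3 entries read)
#1 VA=0x3C3C06994 (r,user):
  [0] read 0x28 idx=15: raw=0x36007 flags P=1 W=1 U=1 S=0
  [1] read 0x36 idx=30: raw=0x3A007 flags P=1 W=1 U=1 S=0
  [2] read 0x3A idx=6: raw=0x3C003 flags P=1 W=1 U=0 S=0
  → PROTECTION_VIOLATION  (3 entries read)
#2 VA=0x502E12B9F (w,user):
  [0] read 0x28 idx=20: raw=0x3E007 flags P=1 W=1 U=1 S=0
  [1] read 0x3E idx=23: raw=0x40007 flags P=1 W=1 U=1 S=0
  [2] read 0x40 idx=18: raw=0x43007 flags P=1 W=1 U=1 S=0
  → PA=0x43B9F  (3 entries read)
#3 VA=0x641A107D3 (w,user):
  [0] read 0x28 idx=25: raw=0x47007 flags P=1 W=1 U=1 S=0
  [1] read 0x47 idx=13: raw=0x4A007 flags P=1 W=1 U=1 S=0
  [2] read 0x4A idx=16: raw=0x4E007 flags P=1 W=1 U=1 S=0
  → PA=0x4E7D3  (3 entries read)

Access #0 PA: 0x32041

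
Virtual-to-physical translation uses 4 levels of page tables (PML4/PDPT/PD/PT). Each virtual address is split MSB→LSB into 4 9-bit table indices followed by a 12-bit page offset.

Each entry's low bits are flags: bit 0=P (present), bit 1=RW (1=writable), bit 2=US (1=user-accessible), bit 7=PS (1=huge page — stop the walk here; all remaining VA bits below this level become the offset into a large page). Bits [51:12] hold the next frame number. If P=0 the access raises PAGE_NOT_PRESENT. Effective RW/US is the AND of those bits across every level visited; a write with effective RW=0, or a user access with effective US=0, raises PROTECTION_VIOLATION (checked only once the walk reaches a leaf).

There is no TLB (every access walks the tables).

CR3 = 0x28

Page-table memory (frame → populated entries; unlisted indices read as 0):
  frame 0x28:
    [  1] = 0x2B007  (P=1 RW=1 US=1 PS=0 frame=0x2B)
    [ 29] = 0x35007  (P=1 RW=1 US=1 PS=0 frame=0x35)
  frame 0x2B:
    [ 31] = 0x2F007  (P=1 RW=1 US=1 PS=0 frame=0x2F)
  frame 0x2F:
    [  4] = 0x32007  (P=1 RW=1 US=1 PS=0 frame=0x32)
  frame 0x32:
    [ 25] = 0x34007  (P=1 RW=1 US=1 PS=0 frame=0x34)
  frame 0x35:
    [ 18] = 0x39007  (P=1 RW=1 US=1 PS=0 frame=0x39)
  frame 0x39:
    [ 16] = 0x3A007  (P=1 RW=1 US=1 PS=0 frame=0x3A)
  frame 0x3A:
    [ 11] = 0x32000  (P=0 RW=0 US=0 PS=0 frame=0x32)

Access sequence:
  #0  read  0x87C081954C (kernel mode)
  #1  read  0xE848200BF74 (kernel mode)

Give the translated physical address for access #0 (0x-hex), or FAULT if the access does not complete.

Trace:
#0 VA=0x87C081954C (r,kernel):
  lvl0: tbl 0x28, slot 1 ⇒ 0x2B007 (P1/RW1/US1/PS0)
  lvl1: tbl 0x2B, slot 31 ⇒ 0x2F007 (P1/RW1/US1/PS0)
  lvl2: tbl 0x2F, slot 4 ⇒ 0x32007 (P1/RW1/US1/PS0)
  lvl3: tbl 0x32, slot 25 ⇒ 0x34007 (P1/RW1/US1/PS0)
  ⇒ phys 0x3454C  [4 reads]
#1 VA=0xE848200BF74 (r,kernel):
  lvl0: tbl 0x28, slot 29 ⇒ 0x35007 (P1/RW1/US1/PS0)
  lvl1: tbl 0x35, slot 18 ⇒ 0x39007 (P1/RW1/US1/PS0)
  lvl2: tbl 0x39, slot 16 ⇒ 0x3A007 (P1/RW1/US1/PS0)
  lvl3: tbl 0x3A, slot 11 ⇒ 0x32000 (P0/RW0/US0/PS0)
  ✗ PAGE_NOT_PRESENT  [4 reads]

Access #0 PA: 0x3454C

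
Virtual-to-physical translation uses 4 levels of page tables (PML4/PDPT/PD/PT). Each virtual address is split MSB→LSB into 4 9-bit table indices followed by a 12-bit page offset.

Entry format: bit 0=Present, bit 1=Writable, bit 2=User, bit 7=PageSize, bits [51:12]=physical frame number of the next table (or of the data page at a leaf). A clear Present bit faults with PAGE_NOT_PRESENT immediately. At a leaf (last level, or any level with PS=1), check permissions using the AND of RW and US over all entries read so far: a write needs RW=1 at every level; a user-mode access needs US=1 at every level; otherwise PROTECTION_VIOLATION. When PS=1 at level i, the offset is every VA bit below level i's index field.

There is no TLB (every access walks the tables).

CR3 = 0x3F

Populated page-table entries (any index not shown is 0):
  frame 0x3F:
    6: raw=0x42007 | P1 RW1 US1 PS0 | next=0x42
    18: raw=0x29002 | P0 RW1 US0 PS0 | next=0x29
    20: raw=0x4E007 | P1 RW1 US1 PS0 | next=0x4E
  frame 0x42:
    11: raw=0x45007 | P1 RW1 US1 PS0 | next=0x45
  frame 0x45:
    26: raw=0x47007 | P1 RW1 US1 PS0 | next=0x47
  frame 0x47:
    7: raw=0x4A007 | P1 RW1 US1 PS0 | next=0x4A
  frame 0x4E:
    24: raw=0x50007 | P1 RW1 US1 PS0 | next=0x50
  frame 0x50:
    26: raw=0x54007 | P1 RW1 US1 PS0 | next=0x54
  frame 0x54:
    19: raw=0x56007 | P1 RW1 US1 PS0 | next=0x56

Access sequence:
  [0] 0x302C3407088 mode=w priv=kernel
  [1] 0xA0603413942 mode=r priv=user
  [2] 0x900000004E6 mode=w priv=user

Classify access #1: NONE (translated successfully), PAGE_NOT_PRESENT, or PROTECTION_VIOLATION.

Walk each access:
#0 VA=0x302C3407088 (w,kernel):
  L0: frame=0x3F idx=6 entry=0x42007 [P=1 RW=1 US=1 PS=0]
  L1: frame=0x42 idx=11 entry=0x45007 [P=1 RW=1 US=1 PS=0]
  L2: frame=0x45 idx=26 entry=0x47007 [P=1 RW=1 US=1 PS=0]
  L3: frame=0x47 idx=7 entry=0x4A007 [P=1 RW=1 US=1 PS=0]
  → PA=0x4A088  (4 entries read)
#1 VA=0xA0603413942 (r,user):
  L0: frame=0x3F idx=20 entry=0x4E007 [P=1 RW=1 US=1 PS=0]
  L1: frame=0x4E idx=24 entry=0x50007 [P=1 RW=1 US=1 PS=0]
  L2: frame=0x50 idx=26 entry=0x54007 [P=1 RW=1 US=1 PS=0]
  L3: frame=0x54 idx=19 entry=0x56007 [P=1 RW=1 US=1 PS=0]
  → PA=0x56942  (4 entries read)
#2 VA=0x900000004E6 (w,user):
  L0: frame=0x3F idx=18 entry=0x29002 [P=0 RW=1 US=0 PS=0]
  → PAGE_NOT_PRESENT  (1 entries read)

Access #1 fault: NONE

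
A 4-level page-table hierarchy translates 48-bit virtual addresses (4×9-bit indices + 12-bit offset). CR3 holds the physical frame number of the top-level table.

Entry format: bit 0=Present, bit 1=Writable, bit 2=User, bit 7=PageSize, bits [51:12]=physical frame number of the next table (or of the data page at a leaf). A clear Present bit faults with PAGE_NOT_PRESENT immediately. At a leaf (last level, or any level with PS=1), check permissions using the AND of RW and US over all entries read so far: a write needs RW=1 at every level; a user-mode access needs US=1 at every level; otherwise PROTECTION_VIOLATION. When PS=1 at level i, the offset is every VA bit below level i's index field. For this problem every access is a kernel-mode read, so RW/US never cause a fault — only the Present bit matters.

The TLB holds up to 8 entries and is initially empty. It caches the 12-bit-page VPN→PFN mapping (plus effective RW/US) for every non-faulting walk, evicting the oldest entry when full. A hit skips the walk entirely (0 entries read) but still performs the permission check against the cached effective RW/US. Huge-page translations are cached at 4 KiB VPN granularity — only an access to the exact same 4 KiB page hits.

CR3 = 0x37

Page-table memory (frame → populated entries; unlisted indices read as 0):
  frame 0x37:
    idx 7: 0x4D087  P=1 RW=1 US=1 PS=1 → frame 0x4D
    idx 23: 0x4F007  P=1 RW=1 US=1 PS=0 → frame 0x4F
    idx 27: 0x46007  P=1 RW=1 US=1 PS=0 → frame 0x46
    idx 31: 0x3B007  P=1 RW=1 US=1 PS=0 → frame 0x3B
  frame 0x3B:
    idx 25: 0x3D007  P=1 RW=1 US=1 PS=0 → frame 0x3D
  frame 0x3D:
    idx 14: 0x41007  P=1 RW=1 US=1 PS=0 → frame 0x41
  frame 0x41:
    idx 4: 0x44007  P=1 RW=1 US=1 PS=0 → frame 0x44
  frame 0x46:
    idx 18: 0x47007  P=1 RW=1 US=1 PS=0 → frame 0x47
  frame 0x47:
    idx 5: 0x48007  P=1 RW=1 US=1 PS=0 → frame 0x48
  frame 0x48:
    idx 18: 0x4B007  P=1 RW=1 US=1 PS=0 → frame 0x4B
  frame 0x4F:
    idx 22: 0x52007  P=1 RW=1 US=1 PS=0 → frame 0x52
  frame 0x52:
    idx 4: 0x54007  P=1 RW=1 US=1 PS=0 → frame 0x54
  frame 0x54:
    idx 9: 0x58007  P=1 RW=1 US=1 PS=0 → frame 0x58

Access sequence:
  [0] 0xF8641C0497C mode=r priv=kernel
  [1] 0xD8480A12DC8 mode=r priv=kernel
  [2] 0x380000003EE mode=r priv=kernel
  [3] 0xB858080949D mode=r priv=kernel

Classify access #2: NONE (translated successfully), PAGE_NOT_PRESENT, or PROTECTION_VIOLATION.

Trace:
#0 VA=0xF8641C0497C (r,kernel):
  L0 @0x37[31] → 0x3B007  P=1,RW=1,US=1,PS=0
  L1 @0x3B[25] → 0x3D007  P=1,RW=1,US=1,PS=0
  L2 @0x3D[14] → 0x41007  P=1,RW=1,US=1,PS=0
  L3 @0x41[4] → 0x44007  P=1,RW=1,US=1,PS=0
  → PA=0x4497C  (4 entries read)
#1 VA=0xD8480A12DC8 (r,kernel):
  L0 @0x37[27] → 0x46007  P=1,RW=1,US=1,PS=0
  L1 @0x46[18] → 0x47007  P=1,RW=1,US=1,PS=0
  L2 @0x47[5] → 0x48007  P=1,RW=1,US=1,PS=0
  L3 @0x48[18] → 0x4B007  P=1,RW=1,US=1,PS=0
  → PA=0x4BDC8  (4 entries read)
#2 VA=0x380000003EE (r,kernel):
  L0 @0x37[7] → 0x4D087  P=1,RW=1,US=1,PS=1
  → PA=0x4D3EE (huge @L0)  (1 entries read)
#3 VA=0xB858080949D (r,kernel):
  L0 @0x37[23] → 0x4F007  P=1,RW=1,US=1,PS=0
  L1 @0x4F[22] → 0x52007  P=1,RW=1,US=1,PS=0
  L2 @0x52[4] → 0x54007  P=1,RW=1,US=1,PS=0
  L3 @0x54[9] → 0x58007  P=1,RW=1,US=1,PS=0
  → PA=0x5849D  (4 entries read)

Access #2 fault: NONE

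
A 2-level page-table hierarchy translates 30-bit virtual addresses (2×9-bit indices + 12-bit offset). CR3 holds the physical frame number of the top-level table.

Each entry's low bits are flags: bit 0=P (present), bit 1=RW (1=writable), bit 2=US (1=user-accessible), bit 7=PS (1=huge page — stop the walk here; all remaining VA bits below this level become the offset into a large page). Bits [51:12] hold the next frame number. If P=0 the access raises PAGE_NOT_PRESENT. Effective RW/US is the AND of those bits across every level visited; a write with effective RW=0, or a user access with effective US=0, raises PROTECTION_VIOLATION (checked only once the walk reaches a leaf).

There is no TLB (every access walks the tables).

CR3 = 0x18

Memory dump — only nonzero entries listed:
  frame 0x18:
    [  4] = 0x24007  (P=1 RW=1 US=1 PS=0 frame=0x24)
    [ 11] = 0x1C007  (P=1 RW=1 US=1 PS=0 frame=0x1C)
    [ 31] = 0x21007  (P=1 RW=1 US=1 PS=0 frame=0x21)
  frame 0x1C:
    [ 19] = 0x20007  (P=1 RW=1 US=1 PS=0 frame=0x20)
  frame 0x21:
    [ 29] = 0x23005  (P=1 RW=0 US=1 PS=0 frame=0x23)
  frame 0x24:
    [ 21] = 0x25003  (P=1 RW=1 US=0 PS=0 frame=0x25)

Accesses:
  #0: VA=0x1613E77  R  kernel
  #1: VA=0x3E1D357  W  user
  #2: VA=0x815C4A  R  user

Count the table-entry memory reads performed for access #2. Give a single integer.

Trace:
#0 VA=0x1613E77 (r,kernel):
  L0: frame=0x18 idx=11 entry=0x1C007 [P=1 RW=1 US=1 PS=0]
  L1: frame=0x1C idx=19 entry=0x20007 [P=1 RW=1 US=1 PS=0]
  → PA=0x20E77  (2 entries read)
#1 VA=0x3E1D357 (w,user):
  L0: frame=0x18 idx=31 entry=0x21007 [P=1 RW=1 US=1 PS=0]
  L1: frame=0x21 idx=29 entry=0x23005 [P=1 RW=0 US=1 PS=0]
  ✗ PROTECTION_VIOLATION  [2 reads]
#2 VA=0x815C4A (r,user):
  L0: frame=0x18 idx=4 entry=0x24007 [P=1 RW=1 US=1 PS=0]
  L1: frame=0x24 idx=21 entry=0x25003 [P=1 RW=1 US=0 PS=0]
  ✗ PROTECTION_VIOLATION  [2 reads]

Entries read for #2: 2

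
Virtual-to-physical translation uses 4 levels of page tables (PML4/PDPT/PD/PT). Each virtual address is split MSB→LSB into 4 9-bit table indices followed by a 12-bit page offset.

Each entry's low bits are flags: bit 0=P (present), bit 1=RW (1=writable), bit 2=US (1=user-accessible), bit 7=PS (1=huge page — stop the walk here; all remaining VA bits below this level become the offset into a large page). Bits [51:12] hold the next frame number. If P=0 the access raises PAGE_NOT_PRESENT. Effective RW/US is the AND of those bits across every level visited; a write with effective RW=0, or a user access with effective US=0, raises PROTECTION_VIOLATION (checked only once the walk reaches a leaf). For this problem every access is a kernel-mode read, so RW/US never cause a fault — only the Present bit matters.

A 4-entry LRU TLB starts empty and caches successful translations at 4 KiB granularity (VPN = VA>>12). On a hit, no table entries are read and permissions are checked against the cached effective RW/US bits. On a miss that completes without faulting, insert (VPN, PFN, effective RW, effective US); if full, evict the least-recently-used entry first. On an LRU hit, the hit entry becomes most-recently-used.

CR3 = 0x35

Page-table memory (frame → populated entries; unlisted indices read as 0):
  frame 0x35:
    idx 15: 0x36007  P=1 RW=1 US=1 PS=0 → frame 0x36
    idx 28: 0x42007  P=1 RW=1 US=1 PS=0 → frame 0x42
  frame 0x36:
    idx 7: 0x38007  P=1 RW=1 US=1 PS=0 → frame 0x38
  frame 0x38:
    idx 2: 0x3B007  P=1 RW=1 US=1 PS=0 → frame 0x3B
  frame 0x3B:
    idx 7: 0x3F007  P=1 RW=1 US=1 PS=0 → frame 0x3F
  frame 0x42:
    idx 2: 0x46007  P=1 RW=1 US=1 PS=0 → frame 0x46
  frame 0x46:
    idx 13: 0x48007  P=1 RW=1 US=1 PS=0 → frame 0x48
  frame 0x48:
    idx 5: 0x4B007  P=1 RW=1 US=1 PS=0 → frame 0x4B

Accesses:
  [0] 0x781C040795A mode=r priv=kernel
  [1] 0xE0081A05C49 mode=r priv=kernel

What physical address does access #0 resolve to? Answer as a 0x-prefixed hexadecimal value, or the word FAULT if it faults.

Trace:
#0 VA=0x781C040795A (r,kernel):
  lvl0: tbl 0x35, slot 15 ⇒ 0x36007 (P1/RW1/US1/PS0)
  lvl1: tbl 0x36, slot 7 ⇒ 0x38007 (P1/RW1/US1/PS0)
  lvl2: tbl 0x38, slot 2 ⇒ 0x3B007 (P1/RW1/US1/PS0)
  lvl3: tbl 0x3B, slot 7 ⇒ 0x3F007 (P1/RW1/US1/PS0)
  ✓ 0x3F95A  — 4 lookups
#1 VA=0xE0081A05C49 (r,kernel):
  lvl0: tbl 0x35, slot 28 ⇒ 0x42007 (P1/RW1/US1/PS0)
  lvl1: tbl 0x42, slot 2 ⇒ 0x46007 (P1/RW1/US1/PS0)
  lvl2: tbl 0x46, slot 13 ⇒ 0x48007 (P1/RW1/US1/PS0)
  lvl3: tbl 0x48, slot 5 ⇒ 0x4B007 (P1/RW1/US1/PS0)
  ✓ 0x4BC49  — 4 lookups

Access #0 PA: 0x3F95A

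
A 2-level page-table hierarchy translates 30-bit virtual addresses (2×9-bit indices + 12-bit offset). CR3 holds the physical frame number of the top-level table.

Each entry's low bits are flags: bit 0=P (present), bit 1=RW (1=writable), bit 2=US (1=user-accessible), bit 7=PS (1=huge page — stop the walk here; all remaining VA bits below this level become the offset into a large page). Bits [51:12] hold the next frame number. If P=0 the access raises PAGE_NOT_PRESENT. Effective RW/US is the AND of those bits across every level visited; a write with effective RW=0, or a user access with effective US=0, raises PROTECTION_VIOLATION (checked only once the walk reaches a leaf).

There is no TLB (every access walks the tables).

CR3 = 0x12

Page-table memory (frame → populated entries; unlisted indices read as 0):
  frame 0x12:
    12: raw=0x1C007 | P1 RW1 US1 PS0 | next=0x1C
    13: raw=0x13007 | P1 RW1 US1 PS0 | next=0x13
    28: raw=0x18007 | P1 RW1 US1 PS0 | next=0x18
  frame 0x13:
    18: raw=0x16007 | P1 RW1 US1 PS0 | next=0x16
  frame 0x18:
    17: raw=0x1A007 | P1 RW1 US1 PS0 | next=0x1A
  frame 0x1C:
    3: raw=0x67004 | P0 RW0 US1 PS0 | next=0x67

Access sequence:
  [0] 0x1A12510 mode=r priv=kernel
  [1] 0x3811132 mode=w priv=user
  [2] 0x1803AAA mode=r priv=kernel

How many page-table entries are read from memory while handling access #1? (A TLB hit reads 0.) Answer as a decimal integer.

Trace:
#0 VA=0x1A12510 (r,kernel):
  L0: frame=0x12 idx=13 entry=0x13007 [P=1 RW=1 US=1 PS=0]
  L1: frame=0x13 idx=18 entry=0x16007 [P=1 RW=1 US=1 PS=0]
  ✓ 0x16510  — 2 lookups
#1 VA=0x3811132 (w,user):
  L0: frame=0x12 idx=28 entry=0x18007 [P=1 RW=1 US=1 PS=0]
  L1: frame=0x18 idx=17 entry=0x1A007 [P=1 RW=1 US=1 PS=0]
  ✓ 0x1A132  — 2 lookups
#2 VA=0x1803AAA (r,kernel):
  L0: frame=0x12 idx=12 entry=0x1C007 [P=1 RW=1 US=1 PS=0]
  L1: frame=0x1C idx=3 entry=0x67004 [P=0 RW=0 US=1 PS=0]
  ✗ PAGE_NOT_PRESENT  [2 reads]

Entries read for #1: 2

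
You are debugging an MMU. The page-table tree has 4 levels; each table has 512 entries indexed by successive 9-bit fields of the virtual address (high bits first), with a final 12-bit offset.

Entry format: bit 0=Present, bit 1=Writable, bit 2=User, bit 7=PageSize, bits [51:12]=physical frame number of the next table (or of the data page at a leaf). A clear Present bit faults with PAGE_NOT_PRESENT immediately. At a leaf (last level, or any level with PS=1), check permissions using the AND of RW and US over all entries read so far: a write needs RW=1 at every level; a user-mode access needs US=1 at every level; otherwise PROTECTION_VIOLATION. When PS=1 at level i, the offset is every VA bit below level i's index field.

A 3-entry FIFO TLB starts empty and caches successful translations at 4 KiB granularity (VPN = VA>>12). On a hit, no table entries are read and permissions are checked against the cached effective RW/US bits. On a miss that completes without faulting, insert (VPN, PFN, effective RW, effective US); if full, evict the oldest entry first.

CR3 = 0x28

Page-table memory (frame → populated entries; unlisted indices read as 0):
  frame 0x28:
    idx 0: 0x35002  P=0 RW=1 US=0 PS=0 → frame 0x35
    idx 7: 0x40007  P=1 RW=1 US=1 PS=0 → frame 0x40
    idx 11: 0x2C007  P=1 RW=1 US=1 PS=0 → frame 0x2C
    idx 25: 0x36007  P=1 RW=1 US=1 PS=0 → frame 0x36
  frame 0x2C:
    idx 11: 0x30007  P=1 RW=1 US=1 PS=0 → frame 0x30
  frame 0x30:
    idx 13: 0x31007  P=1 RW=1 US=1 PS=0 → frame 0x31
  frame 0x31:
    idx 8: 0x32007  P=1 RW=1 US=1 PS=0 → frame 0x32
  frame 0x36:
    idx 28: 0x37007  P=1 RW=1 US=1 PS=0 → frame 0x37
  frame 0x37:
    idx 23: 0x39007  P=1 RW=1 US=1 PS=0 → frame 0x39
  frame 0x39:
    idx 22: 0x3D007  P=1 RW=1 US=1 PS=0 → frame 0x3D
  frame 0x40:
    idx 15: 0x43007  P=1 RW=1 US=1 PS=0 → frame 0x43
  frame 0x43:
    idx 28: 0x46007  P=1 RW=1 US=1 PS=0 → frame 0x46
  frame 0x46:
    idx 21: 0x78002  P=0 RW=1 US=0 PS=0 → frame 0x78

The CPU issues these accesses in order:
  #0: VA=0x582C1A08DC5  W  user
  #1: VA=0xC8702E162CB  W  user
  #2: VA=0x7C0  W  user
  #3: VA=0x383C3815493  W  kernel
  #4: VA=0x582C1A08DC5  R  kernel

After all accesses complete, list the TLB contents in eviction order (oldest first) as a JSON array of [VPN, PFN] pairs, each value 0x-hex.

Per-access translation:
#0 VA=0x582C1A08DC5 (w,user):
  L0 @0x28[11] → 0x2C007  P=1,RW=1,US=1,PS=0
  L1 @0x2C[11] → 0x30007  P=1,RW=1,US=1,PS=0
  L2 @0x30[13] → 0x31007  P=1,RW=1,US=1,PS=0
  L3 @0x31[8] → 0x32007  P=1,RW=1,US=1,PS=0
  ⇒ phys 0x32DC5  [4 reads]
#1 VA=0xC8702E162CB (w,user):
  L0 @0x28[25] → 0x36007  P=1,RW=1,US=1,PS=0
  L1 @0x36[28] → 0x37007  P=1,RW=1,US=1,PS=0
  L2 @0x37[23] → 0x39007  P=1,RW=1,US=1,PS=0
  L3 @0x39[22] → 0x3D007  P=1,RW=1,US=1,PS=0
  ⇒ phys 0x3D2CB  [4 reads]
#2 VA=0x7C0 (w,user):
  L0 @0x28[0] → 0x35002  P=0,RW=1,US=0,PS=0
  ⇒ fault: PAGE_NOT_PRESENT  — 1 lookups
#3 VA=0x383C3815493 (w,kernel):
  L0 @0x28[7] → 0x40007  P=1,RW=1,US=1,PS=0
  L1 @0x40[15] → 0x43007  P=1,RW=1,US=1,PS=0
  L2 @0x43[28] → 0x46007  P=1,RW=1,US=1,PS=0
  L3 @0x46[21] → 0x78002  P=0,RW=1,US=0,PS=0
  ⇒ fault: PAGE_NOT_PRESENT  — 4 lookups
#4 VA=0x582C1A08DC5 (r,kernel):
  TLB hit vpn=0x582C1A08 → PA=0x32DC5

TLB: [["0x582C1A08", "0x32"], ["0xC8702E16", "0x3D"]]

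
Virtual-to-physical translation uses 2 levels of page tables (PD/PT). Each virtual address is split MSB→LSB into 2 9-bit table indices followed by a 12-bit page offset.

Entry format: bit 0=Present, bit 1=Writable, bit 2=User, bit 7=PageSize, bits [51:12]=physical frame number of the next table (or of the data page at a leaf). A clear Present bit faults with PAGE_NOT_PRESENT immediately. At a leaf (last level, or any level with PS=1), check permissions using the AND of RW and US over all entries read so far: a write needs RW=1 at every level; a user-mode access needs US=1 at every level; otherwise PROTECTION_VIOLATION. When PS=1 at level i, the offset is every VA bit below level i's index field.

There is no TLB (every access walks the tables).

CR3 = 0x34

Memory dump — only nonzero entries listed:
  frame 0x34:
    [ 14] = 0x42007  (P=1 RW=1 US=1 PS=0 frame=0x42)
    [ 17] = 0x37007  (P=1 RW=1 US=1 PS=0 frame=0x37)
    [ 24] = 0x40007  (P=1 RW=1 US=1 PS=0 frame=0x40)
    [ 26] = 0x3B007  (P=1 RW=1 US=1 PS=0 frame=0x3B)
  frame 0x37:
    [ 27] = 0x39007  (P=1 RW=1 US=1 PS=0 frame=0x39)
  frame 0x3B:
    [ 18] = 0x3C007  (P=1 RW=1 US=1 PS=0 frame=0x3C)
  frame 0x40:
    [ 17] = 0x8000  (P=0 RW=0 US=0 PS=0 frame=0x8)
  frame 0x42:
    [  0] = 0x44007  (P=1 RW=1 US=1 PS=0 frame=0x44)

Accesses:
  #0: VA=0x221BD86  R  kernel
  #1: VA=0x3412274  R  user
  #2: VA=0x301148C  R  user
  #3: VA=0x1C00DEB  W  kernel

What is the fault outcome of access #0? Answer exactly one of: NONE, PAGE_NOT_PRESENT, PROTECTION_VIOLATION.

Walk each access:
#0 VA=0x221BD86 (r,kernel):
  lvl0: tbl 0x34, slot 17 ⇒ 0x37007 (P1/RW1/US1/PS0)
  lvl1: tbl 0x37, slot 27 ⇒ 0x39007 (P1/RW1/US1/PS0)
  ✓ 0x39D86  — 2 lookups
#1 VA=0x3412274 (r,user):
  lvl0: tbl 0x34, slot 26 ⇒ 0x3B007 (P1/RW1/US1/PS0)
  lvl1: tbl 0x3B, slot 18 ⇒ 0x3C007 (P1/RW1/US1/PS0)
  ✓ 0x3C274  — 2 lookups
#2 VA=0x301148C (r,user):
  lvl0: tbl 0x34, slot 24 ⇒ 0x40007 (P1/RW1/US1/PS0)
  lvl1: tbl 0x40, slot 17 ⇒ 0x8000 (P0/RW0/US0/PS0)
  ✗ PAGE_NOT_PRESENT  [2 reads]
#3 VA=0x1C00DEB (w,kernel):
  lvl0: tbl 0x34, slot 14 ⇒ 0x42007 (P1/RW1/US1/PS0)
  lvl1: tbl 0x42, slot 0 ⇒ 0x44007 (P1/RW1/US1/PS0)
  ✓ 0x44DEB  — 2 lookups

Access #0 fault: NONE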